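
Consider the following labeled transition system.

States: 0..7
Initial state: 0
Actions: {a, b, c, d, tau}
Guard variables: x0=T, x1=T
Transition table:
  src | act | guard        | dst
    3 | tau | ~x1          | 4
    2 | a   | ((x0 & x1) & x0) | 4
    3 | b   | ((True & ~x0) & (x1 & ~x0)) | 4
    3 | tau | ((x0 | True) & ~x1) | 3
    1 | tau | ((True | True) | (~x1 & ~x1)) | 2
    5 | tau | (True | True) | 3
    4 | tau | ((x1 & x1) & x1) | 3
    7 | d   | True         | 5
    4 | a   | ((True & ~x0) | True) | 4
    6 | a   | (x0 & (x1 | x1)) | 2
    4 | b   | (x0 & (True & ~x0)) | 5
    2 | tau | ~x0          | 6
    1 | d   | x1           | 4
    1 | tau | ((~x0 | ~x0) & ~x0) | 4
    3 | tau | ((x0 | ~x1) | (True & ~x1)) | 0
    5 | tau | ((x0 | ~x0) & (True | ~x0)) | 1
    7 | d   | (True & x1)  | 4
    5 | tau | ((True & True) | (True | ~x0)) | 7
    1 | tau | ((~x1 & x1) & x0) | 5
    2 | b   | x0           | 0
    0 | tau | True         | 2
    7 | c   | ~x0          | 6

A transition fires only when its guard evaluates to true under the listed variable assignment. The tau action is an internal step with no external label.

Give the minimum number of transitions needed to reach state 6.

BFS to 6:
  L0 = {0}
  L1 = {2}
  L2 = {4}
  L3 = {3}
6 never appears.

Answer: UNREACHABLE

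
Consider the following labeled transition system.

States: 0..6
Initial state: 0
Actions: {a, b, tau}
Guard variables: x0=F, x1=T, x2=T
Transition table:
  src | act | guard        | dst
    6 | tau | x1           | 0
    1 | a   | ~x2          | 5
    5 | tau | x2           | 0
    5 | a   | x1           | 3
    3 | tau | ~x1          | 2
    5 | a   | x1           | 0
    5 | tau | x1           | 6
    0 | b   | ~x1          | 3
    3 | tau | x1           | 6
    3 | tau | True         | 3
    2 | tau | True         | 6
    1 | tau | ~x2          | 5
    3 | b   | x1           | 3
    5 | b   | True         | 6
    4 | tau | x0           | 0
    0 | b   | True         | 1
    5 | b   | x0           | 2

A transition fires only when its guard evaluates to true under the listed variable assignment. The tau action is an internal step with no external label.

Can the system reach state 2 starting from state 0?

Answer: UNREACHABLE

Trace:
After dropping false guards: 11 live edges.
L0 = {0}
L1 = {1}  now seen {0,1}
R = {0,1}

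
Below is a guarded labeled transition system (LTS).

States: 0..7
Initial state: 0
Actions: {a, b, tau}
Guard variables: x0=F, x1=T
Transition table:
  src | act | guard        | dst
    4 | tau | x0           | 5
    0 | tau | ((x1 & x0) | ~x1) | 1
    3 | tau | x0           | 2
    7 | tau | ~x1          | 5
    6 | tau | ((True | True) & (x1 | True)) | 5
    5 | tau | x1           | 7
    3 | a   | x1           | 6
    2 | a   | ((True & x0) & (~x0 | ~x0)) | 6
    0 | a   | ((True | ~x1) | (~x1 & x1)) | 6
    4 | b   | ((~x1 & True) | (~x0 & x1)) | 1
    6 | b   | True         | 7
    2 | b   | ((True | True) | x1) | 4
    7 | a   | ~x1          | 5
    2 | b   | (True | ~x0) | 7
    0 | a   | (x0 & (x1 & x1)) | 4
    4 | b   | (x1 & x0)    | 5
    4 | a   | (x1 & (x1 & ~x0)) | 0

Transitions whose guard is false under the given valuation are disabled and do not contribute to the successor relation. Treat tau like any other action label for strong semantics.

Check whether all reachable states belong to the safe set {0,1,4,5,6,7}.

Answer: INVARIANT HOLDS

Analysis:
Inv-set: {0,1,4,5,6,7}
Reach set: {0,5,6,7}
  0: ✓
  5: ✓
  6: ✓
  7: ✓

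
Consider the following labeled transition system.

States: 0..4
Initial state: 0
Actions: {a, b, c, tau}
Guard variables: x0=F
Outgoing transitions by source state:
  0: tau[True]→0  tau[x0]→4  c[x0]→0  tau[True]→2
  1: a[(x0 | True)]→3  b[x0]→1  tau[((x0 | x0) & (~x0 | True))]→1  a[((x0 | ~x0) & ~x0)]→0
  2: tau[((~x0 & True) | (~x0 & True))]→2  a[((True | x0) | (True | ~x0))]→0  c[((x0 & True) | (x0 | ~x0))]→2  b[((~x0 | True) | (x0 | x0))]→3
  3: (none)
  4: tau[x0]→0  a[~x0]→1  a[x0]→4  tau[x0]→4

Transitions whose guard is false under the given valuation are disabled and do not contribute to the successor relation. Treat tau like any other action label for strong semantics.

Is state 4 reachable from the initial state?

Answer: UNREACHABLE

Analysis:
After dropping false guards: 9 live edges.
L0 = {0}
L1 = {2}  total {0,2}
L2 = {3}  total {0,2,3}
Reach set: {0,2,3}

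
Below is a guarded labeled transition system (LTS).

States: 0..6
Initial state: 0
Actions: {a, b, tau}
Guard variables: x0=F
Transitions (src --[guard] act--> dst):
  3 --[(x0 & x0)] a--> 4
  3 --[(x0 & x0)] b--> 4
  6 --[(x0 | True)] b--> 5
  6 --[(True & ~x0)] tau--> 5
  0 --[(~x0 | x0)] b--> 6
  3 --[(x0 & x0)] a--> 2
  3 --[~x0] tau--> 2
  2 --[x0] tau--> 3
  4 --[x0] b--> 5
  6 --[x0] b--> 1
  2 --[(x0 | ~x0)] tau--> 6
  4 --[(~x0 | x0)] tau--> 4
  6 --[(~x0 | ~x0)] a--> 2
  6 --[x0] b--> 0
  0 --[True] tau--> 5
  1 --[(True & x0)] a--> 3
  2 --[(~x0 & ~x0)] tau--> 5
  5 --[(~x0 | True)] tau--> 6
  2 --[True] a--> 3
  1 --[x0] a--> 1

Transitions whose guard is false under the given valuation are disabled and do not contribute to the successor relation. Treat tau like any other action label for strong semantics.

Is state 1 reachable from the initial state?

After dropping false guards: 11 live edges.
Layer 0: {0}
Layer 1: {5,6}  total {0,5,6}
Layer 2: {2}  total {0,2,5,6}
Layer 3: {3}  total {0,2,3,5,6}
R = {0,2,3,5,6}

Answer: UNREACHABLE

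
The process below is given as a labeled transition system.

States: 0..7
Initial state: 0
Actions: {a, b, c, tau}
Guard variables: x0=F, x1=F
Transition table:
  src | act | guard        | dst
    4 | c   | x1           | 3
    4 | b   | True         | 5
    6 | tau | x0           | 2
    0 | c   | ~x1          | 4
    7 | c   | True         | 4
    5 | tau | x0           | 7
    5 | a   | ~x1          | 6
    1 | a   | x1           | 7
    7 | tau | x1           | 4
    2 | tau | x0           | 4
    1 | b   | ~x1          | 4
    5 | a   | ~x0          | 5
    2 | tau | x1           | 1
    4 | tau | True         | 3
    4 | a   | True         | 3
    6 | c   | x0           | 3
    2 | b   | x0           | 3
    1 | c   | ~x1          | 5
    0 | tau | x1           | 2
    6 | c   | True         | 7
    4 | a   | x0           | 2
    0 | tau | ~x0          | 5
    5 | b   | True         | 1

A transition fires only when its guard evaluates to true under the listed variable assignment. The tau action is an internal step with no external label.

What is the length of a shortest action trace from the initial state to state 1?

Layered search for 1:
  depth 0: {0}
  depth 1: {4,5}
  depth 2: {1,3,6}
depth(1)=2, e.g. tau·b

Answer: 2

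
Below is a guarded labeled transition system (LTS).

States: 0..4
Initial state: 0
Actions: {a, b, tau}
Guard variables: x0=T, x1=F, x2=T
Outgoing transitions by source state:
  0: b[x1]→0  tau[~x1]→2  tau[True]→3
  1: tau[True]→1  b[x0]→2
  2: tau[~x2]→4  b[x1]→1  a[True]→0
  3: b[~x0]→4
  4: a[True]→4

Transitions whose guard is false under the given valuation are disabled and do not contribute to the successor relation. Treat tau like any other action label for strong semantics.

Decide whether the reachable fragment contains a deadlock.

Answer: DEADLOCK at state 3

Trace:
Reach set: {0,2,3}
  0: tau→2  tau→3  [deg 2]
  2: a→0  [deg 1]
  3: ∅  [no exit]
Path to 3: tau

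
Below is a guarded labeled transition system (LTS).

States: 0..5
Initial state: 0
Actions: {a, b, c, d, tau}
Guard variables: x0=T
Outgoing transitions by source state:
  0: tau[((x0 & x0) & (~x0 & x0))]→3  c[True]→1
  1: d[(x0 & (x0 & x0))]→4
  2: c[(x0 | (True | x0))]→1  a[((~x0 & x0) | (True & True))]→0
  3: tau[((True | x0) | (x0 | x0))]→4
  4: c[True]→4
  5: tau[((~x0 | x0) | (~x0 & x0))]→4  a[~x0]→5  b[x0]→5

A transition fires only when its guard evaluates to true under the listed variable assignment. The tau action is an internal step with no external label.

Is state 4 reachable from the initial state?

Answer: REACHABLE

Working:
8 transition(s) survive guard evaluation.
depth 0: {0}
depth 1: {1}  now seen {0,1}
depth 2: {4}  now seen {0,1,4}
Reach set: {0,1,4}
Path to 4: c·d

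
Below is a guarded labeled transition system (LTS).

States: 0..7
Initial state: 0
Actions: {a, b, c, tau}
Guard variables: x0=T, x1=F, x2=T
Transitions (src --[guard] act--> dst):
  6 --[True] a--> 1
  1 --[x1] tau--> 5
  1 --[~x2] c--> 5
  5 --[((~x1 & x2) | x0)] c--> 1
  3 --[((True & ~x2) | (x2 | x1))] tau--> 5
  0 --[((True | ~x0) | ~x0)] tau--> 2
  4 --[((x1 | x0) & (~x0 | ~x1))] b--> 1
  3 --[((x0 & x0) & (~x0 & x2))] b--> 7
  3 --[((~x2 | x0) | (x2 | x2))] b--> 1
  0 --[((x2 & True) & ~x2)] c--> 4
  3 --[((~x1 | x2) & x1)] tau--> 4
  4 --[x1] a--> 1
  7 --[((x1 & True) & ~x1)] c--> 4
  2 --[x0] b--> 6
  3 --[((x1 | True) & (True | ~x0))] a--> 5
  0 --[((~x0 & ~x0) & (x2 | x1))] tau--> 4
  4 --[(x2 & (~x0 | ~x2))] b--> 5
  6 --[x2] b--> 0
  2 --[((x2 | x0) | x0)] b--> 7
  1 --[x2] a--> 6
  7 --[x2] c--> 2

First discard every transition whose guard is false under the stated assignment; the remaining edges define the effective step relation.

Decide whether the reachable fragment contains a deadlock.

Reach set: {0,1,2,6,7}
  0: tau→2  [deg 1]
  1: a→6  [deg 1]
  2: b→6  b→7  [deg 2]
  6: a→1  b→0  [deg 2]
  7: c→2  [deg 1]

Answer: DEADLOCK-FREE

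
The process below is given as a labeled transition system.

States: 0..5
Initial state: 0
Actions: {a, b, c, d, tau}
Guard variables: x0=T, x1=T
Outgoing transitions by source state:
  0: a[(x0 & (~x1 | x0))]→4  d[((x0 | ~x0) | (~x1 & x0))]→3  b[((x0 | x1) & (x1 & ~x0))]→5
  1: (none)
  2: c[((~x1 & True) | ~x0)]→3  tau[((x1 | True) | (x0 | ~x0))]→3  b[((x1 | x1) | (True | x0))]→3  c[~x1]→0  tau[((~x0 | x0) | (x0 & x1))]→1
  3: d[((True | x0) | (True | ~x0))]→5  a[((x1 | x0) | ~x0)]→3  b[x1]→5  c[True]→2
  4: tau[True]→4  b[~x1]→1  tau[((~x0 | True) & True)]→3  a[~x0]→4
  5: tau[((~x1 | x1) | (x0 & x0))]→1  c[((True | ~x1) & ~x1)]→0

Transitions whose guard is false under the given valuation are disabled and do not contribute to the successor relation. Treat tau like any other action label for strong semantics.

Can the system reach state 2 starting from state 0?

Answer: REACHABLE

Analysis:
After dropping false guards: 12 live edges.
L0 = {0}
L1 = {3,4}  total {0,3,4}
L2 = {2,5}  total {0,2,3,4,5}
L3 = {1}  total {0,1,2,3,4,5}
R = {0,1,2,3,4,5}
trace reaching 2: d·c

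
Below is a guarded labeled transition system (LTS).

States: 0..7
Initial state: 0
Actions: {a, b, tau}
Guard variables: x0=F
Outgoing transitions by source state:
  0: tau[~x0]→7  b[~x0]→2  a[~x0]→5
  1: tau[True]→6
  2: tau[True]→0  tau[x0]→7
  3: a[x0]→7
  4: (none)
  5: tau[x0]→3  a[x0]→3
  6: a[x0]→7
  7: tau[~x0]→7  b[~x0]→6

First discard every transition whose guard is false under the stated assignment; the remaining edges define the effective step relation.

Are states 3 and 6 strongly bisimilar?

Bisimulation quotient by refinement:
  round 0: {{0,1,2,3,4,5,6,7}}
  round 1: {{0},{1,2},{3,4,5,6},{7}}
  round 2: {{0},{1},{2},{3,4,5,6},{7}}
stable after 3 split(s): 5 block(s)
[3]={3,4,5,6}  [6]={3,4,5,6}

Answer: BISIMILAR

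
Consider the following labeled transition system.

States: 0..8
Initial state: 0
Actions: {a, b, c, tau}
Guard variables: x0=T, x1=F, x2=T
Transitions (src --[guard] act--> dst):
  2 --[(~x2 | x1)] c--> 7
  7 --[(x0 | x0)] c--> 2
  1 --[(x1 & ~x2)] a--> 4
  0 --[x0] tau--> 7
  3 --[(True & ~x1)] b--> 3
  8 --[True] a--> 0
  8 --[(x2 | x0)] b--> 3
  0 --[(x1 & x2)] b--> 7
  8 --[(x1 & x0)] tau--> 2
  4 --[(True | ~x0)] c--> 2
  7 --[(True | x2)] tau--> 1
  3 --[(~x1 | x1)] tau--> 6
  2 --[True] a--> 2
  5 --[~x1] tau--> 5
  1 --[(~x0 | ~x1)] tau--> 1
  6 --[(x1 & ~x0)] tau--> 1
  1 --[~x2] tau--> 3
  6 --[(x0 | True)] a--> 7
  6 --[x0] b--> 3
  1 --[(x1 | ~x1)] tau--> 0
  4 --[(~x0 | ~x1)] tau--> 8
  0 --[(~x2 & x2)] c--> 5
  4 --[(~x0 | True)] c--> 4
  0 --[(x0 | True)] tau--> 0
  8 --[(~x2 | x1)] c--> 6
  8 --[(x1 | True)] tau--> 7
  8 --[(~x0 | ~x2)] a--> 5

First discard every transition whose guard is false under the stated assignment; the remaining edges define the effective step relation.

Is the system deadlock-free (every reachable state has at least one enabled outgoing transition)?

Reach set: {0,1,2,7}
  0: tau→0  tau→7  [2 exit(s)]
  1: tau→0  tau→1  [2 exit(s)]
  2: a→2  [1 exit(s)]
  7: c→2  tau→1  [2 exit(s)]

Answer: DEADLOCK-FREE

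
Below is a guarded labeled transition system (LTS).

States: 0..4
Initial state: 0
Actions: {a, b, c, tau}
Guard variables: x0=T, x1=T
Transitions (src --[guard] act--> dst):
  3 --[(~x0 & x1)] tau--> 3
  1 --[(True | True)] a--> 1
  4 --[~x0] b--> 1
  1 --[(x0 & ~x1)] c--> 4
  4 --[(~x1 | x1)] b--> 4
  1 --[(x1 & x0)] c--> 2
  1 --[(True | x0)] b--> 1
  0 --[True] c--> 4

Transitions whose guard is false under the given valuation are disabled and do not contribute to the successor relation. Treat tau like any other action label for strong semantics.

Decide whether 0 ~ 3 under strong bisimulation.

Answer: NOT BISIMILAR

Working:
Compute ~ classes (split until stable):
  π0 = {{0,1,2,3,4}}
  π1 = {{0},{1},{2,3},{4}}
4 equivalence class(es) (converged in 2)
class of 0: {0}; class of 3: {2,3}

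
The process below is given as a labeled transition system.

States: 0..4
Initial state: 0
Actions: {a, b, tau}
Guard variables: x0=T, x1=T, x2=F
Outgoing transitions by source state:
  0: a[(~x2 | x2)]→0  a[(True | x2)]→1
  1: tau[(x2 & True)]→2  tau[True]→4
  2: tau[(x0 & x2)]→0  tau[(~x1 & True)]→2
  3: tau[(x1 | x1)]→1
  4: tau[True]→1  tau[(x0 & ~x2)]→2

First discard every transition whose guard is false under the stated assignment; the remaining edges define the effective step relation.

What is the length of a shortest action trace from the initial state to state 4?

Answer: 2

Trace:
Layered search for 4:
  depth 0: {0}
  depth 1: {1}
  depth 2: {4}
depth(4)=2, e.g. a·tau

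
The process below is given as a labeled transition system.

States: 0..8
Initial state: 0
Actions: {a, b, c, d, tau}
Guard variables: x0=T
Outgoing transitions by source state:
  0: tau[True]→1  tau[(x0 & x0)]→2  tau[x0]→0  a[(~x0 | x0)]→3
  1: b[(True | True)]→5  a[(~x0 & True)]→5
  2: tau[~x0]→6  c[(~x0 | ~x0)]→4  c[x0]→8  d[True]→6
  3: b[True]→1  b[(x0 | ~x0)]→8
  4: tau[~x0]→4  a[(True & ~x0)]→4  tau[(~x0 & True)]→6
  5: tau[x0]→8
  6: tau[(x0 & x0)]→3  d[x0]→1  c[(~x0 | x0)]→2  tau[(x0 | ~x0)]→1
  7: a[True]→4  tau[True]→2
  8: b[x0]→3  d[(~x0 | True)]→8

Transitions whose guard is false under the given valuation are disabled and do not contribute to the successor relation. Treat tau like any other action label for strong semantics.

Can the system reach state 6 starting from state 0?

18 transition(s) survive guard evaluation.
Layer 0: {0}
Layer 1: {1,2,3}  cumulative {0,1,2,3}
Layer 2: {5,6,8}  cumulative {0,1,2,3,5,6,8}
Reachable = {0,1,2,3,5,6,8}
Path to 6: tau·d

Answer: REACHABLE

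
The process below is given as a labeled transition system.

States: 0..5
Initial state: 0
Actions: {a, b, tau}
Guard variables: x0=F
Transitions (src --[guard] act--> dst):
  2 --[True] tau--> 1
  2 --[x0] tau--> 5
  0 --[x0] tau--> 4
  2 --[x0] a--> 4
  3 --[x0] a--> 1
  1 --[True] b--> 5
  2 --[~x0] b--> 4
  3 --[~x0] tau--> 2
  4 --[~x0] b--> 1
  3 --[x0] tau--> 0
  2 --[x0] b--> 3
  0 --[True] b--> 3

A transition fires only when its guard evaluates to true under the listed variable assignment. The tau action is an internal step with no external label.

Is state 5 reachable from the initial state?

Answer: REACHABLE

Trace:
6 transition(s) survive guard evaluation.
Layer 0: {0}
Layer 1: {3}  now seen {0,3}
Layer 2: {2}  now seen {0,2,3}
Layer 3: {1,4}  now seen {0,1,2,3,4}
Layer 4: {5}  now seen {0,1,2,3,4,5}
Reach set: {0,1,2,3,4,5}
Path to 5: b·tau·tau·b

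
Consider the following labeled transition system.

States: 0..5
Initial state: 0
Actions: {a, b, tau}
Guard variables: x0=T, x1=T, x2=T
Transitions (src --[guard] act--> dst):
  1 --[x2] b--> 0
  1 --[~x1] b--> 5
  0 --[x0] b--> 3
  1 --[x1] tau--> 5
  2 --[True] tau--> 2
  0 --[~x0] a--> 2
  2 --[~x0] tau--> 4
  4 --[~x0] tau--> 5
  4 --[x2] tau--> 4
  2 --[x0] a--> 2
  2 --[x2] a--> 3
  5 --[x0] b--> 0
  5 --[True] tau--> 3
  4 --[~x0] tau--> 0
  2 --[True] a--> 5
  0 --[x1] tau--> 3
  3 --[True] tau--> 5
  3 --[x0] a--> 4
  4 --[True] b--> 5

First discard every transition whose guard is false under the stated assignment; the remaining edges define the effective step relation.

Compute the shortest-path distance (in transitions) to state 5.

Answer: 2

Trace:
Breadth-first toward 5:
  depth 0: {0}
  depth 1: {3}
  depth 2: {4,5}
first hit 5 at d=2 via b·tau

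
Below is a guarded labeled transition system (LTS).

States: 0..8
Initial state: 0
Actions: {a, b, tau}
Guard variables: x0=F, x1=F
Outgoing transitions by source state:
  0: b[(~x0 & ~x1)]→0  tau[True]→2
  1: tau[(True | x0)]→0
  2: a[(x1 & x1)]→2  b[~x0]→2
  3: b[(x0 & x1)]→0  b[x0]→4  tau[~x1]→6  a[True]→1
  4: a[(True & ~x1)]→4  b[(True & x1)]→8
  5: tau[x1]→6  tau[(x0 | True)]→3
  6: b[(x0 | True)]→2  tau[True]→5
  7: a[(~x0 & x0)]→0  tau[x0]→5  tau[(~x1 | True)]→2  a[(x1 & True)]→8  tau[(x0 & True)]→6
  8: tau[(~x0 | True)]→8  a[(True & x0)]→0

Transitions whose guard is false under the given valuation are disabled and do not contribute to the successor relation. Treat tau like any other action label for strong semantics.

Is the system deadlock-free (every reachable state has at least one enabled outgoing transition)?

R = {0,2}
  0: b→0  tau→2  [deg 2]
  2: b→2  [deg 1]

Answer: DEADLOCK-FREE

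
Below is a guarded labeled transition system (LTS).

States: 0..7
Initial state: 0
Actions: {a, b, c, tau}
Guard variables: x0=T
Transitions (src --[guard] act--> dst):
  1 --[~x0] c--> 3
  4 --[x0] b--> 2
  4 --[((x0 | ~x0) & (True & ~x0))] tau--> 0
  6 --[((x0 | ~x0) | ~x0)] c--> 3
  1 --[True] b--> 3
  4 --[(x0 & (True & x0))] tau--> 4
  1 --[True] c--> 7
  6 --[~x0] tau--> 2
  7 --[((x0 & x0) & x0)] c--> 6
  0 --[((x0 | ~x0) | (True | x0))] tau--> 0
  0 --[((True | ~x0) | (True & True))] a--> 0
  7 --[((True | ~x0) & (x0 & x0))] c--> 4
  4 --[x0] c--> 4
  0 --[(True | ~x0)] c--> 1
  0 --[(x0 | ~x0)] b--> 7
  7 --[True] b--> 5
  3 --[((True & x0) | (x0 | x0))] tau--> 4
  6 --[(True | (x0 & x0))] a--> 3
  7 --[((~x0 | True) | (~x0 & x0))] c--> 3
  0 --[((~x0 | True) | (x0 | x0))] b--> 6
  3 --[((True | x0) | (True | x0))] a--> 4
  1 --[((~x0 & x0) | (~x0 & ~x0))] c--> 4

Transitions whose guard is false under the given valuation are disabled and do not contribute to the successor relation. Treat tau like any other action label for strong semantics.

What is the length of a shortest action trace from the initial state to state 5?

Layered search for 5:
  L0 = {0}
  L1 = {1,6,7}
  L2 = {3,4,5}
first hit 5 at d=2 via b·b

Answer: 2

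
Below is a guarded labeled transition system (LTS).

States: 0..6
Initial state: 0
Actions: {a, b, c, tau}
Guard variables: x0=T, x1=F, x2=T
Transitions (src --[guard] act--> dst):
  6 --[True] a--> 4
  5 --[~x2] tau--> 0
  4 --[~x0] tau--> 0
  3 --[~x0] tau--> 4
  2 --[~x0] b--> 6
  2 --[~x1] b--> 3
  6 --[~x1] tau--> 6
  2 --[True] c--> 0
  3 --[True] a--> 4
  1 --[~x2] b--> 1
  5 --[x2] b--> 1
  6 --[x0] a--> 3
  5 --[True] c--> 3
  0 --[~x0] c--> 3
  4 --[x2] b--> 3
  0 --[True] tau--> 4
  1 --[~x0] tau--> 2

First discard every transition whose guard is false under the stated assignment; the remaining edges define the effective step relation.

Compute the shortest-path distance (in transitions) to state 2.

Answer: UNREACHABLE

Working:
Layered search for 2:
  depth 0: {0}
  depth 1: {4}
  depth 2: {3}
2 never appears.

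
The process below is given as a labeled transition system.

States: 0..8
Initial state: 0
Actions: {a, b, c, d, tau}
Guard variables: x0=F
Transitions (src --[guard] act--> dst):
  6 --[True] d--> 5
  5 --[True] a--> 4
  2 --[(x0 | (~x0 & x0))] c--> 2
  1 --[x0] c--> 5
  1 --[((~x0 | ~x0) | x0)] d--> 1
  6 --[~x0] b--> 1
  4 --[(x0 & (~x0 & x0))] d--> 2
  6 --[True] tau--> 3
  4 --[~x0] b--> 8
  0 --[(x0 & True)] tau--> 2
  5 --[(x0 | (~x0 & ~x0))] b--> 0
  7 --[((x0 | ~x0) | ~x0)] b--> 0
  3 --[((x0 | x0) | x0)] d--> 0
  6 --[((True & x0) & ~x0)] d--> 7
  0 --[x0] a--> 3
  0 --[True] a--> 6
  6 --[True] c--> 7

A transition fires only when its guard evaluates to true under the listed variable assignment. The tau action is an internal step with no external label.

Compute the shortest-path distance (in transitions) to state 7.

Answer: 2

Trace:
BFS to 7:
  Layer 0: {0}
  Layer 1: {6}
  Layer 2: {1,3,5,7}
7 enters at depth 2; path a·c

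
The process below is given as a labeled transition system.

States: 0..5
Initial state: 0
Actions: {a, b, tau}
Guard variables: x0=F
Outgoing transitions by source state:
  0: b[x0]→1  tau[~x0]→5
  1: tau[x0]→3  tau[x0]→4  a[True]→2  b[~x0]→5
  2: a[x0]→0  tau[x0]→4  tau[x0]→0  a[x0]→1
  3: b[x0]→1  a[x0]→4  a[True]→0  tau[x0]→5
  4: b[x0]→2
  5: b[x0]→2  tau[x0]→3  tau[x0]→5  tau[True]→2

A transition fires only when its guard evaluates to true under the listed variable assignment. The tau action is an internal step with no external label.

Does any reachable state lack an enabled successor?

Reachable = {0,2,5}
  0: tau→5  [1 exit(s)]
  2: ∅  [deadlock]
  5: tau→2  [1 exit(s)]
witness 2: tau·tau

Answer: DEADLOCK at state 2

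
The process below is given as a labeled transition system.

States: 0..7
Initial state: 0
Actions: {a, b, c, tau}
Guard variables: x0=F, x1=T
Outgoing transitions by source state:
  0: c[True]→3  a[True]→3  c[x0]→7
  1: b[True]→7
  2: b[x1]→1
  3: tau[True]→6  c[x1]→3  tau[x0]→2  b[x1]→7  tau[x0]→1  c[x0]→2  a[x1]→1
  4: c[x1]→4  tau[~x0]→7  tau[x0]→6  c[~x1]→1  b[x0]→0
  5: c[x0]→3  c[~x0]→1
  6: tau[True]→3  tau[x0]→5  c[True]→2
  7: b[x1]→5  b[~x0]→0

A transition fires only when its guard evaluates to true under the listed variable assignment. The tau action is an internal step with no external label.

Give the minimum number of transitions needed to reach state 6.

Layered search for 6:
  L0 = {0}
  L1 = {3}
  L2 = {1,6,7}
first hit 6 at d=2 via a·tau

Answer: 2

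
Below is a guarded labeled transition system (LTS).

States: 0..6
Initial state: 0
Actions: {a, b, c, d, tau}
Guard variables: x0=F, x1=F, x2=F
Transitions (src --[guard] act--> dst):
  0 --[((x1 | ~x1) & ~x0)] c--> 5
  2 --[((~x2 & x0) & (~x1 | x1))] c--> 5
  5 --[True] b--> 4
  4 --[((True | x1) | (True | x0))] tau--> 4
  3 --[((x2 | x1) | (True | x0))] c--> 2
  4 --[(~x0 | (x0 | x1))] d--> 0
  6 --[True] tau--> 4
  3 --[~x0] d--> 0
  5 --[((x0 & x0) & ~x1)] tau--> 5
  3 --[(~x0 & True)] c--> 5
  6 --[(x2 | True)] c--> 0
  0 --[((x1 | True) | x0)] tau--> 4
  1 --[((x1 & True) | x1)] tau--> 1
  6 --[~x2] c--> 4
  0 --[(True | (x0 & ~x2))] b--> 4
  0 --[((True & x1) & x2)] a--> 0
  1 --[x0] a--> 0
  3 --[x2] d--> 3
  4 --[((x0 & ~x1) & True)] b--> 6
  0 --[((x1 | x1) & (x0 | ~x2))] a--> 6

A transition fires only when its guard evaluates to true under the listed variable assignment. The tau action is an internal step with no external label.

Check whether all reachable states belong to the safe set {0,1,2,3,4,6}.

Answer: INVARIANT VIOLATED at state 5

Analysis:
Allowed set {0,1,2,3,4,6}
Reach set: {0,4,5}
  0: ok
  4: ok
  5: ✗ unsafe
reach 5 via c — violates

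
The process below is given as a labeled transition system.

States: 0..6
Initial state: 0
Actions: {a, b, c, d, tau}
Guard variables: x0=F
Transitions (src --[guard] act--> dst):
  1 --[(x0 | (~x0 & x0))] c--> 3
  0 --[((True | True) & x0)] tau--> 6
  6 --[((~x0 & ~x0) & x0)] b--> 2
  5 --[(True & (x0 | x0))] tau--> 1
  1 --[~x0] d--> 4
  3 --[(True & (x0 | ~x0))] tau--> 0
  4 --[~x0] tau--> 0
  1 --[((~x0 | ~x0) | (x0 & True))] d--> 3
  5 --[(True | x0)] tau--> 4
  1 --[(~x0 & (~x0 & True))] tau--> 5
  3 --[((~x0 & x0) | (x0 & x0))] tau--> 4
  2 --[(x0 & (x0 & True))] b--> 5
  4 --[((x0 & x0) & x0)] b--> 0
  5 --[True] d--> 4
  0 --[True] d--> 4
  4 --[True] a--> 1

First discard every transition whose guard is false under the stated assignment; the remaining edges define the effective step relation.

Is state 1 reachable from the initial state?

After dropping false guards: 9 live edges.
depth 0: {0}
depth 1: {4}  cumulative {0,4}
depth 2: {1}  cumulative {0,1,4}
depth 3: {3,5}  cumulative {0,1,3,4,5}
R = {0,1,3,4,5}
Path to 1: d·a

Answer: REACHABLE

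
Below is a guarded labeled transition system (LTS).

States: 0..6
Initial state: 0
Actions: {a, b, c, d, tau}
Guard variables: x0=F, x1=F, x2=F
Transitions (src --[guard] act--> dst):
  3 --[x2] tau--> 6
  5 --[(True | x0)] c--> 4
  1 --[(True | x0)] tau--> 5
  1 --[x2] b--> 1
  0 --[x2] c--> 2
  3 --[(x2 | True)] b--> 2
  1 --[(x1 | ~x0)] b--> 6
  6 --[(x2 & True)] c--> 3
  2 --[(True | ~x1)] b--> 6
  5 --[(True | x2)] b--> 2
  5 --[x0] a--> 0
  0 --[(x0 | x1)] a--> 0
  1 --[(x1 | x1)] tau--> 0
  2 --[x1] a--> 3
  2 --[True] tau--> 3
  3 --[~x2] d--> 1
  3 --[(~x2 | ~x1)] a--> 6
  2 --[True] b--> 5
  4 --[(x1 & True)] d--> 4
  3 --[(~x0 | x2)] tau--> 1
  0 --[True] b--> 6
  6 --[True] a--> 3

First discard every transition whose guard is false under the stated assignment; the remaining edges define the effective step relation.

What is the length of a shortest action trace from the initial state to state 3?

Answer: 2

Analysis:
Breadth-first toward 3:
  depth 0: {0}
  depth 1: {6}
  depth 2: {3}
3 enters at depth 2; path b·a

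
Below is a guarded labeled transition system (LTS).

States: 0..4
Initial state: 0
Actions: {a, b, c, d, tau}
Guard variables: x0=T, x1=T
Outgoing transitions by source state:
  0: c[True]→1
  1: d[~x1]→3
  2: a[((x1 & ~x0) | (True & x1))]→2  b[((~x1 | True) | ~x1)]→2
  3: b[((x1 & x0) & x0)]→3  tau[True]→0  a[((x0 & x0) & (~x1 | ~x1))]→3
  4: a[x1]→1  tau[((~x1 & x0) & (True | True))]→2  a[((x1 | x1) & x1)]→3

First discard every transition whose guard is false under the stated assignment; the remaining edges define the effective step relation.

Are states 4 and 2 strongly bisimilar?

Answer: NOT BISIMILAR

Analysis:
Refine partition for ~:
  P[0] = {{0,1,2,3,4}}
  P[1] = {{0},{1},{2},{3},{4}}
stable after 2 split(s): 5 block(s)
[4]={4}  [2]={2}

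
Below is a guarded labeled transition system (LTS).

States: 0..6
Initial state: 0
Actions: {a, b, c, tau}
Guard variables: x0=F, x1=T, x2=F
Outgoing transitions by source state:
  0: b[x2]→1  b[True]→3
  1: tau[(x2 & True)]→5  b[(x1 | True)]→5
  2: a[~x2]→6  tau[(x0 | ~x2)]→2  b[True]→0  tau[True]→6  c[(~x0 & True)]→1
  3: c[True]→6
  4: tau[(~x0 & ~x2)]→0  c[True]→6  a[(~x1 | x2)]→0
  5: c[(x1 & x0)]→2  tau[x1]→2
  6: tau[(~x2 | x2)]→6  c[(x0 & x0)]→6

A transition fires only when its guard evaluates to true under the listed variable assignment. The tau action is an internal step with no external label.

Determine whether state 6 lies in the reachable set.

12 transition(s) survive guard evaluation.
L0 = {0}
L1 = {3}  now seen {0,3}
L2 = {6}  now seen {0,3,6}
Reachable = {0,3,6}
Path to 6: b·c

Answer: REACHABLE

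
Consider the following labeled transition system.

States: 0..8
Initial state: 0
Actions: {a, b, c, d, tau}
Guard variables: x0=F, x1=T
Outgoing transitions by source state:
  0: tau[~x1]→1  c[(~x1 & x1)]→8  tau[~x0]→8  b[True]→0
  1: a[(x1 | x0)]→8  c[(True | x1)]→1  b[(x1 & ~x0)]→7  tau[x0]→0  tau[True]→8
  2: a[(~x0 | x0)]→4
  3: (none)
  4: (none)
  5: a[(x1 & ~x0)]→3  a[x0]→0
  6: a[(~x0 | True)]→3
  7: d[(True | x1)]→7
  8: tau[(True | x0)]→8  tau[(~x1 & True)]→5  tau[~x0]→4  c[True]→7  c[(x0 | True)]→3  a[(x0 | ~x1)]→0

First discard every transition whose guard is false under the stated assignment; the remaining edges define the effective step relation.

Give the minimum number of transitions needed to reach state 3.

Answer: 2

Analysis:
BFS to 3:
  Layer 0: {0}
  Layer 1: {8}
  Layer 2: {3,4,7}
first hit 3 at d=2 via tau·c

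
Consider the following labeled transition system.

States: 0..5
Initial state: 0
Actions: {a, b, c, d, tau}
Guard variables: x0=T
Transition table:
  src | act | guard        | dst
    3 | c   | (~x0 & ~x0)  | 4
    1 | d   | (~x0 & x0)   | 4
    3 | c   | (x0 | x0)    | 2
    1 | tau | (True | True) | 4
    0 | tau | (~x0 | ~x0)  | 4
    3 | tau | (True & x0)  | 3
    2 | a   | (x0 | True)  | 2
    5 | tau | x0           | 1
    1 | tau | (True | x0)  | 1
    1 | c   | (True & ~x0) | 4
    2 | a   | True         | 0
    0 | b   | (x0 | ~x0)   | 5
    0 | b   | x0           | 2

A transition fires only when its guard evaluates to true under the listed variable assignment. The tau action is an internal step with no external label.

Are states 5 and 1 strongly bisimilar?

Bisimulation quotient by refinement:
  round 0: {{0,1,2,3,4,5}}
  round 1: {{0},{1,5},{2},{3},{4}}
  round 2: {{0},{1},{2},{3},{4},{5}}
stable after 3 split(s): 6 block(s)
[5]={5}  [1]={1}

Answer: NOT BISIMILAR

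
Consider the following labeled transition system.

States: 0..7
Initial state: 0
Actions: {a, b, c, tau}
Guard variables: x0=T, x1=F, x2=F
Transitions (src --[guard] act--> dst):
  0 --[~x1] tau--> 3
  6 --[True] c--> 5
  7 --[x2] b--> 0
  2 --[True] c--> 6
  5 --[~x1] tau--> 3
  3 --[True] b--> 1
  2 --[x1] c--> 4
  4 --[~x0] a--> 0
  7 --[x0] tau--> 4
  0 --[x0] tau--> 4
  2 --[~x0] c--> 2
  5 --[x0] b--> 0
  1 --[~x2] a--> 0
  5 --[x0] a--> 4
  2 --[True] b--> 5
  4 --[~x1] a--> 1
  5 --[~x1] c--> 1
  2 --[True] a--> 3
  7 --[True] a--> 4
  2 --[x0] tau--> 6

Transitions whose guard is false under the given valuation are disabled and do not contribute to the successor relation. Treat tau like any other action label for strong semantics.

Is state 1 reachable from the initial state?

Answer: REACHABLE

Trace:
After dropping false guards: 16 live edges.
Layer 0: {0}
Layer 1: {3,4}  now seen {0,3,4}
Layer 2: {1}  now seen {0,1,3,4}
R = {0,1,3,4}
trace reaching 1: tau·b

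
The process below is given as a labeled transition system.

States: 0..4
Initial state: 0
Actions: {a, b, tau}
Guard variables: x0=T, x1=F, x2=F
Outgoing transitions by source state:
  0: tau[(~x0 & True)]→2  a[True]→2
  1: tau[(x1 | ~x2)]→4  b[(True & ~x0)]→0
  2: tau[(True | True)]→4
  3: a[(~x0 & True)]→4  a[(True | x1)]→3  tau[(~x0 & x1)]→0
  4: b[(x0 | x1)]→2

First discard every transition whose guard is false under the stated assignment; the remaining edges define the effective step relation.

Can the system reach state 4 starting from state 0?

Answer: REACHABLE

Trace:
Guard filter leaves 5 enabled edge(s).
L0 = {0}
L1 = {2}  total {0,2}
L2 = {4}  total {0,2,4}
Reach set: {0,2,4}
Path to 4: a·tau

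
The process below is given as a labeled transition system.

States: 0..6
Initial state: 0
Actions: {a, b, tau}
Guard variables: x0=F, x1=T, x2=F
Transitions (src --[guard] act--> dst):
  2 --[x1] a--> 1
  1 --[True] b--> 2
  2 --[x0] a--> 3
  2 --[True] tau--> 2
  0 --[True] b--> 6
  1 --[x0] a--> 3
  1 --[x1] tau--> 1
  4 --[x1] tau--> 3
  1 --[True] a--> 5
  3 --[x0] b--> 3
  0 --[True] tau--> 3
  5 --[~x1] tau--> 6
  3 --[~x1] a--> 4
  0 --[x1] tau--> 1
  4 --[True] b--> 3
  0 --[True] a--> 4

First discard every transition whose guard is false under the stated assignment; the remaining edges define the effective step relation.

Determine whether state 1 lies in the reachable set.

Answer: REACHABLE

Working:
Guard filter leaves 11 enabled edge(s).
depth 0: {0}
depth 1: {1,3,4,6}  cumulative {0,1,3,4,6}
depth 2: {2,5}  cumulative {0,1,2,3,4,5,6}
Reach set: {0,1,2,3,4,5,6}
Path to 1: tau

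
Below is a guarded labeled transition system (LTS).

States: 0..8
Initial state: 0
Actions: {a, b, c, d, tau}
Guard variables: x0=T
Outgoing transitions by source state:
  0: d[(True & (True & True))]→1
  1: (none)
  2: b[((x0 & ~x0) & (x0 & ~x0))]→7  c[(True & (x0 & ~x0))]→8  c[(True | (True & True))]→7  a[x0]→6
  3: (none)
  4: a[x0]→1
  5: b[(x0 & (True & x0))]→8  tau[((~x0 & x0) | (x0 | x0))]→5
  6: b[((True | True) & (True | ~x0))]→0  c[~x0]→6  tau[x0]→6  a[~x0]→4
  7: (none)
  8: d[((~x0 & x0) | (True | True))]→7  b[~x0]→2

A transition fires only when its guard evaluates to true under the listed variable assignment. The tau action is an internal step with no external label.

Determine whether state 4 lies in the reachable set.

9 transition(s) survive guard evaluation.
depth 0: {0}
depth 1: {1}  now seen {0,1}
Reachable = {0,1}

Answer: UNREACHABLE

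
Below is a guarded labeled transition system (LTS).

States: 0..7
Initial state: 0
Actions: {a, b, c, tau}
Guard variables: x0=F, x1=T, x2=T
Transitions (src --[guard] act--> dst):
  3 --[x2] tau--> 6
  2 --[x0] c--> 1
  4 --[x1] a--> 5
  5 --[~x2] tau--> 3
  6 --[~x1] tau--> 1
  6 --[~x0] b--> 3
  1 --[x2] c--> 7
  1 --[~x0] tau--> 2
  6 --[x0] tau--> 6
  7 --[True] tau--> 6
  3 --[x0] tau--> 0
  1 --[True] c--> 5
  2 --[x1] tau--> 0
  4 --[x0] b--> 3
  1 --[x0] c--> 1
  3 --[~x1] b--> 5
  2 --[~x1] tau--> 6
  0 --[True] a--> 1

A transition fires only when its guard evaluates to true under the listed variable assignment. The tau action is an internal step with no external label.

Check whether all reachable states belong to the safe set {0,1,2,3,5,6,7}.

Allowed set {0,1,2,3,5,6,7}
Reachable = {0,1,2,3,5,6,7}
  0: safe
  1: safe
  2: safe
  3: safe
  5: safe
  6: safe
  7: safe

Answer: INVARIANT HOLDS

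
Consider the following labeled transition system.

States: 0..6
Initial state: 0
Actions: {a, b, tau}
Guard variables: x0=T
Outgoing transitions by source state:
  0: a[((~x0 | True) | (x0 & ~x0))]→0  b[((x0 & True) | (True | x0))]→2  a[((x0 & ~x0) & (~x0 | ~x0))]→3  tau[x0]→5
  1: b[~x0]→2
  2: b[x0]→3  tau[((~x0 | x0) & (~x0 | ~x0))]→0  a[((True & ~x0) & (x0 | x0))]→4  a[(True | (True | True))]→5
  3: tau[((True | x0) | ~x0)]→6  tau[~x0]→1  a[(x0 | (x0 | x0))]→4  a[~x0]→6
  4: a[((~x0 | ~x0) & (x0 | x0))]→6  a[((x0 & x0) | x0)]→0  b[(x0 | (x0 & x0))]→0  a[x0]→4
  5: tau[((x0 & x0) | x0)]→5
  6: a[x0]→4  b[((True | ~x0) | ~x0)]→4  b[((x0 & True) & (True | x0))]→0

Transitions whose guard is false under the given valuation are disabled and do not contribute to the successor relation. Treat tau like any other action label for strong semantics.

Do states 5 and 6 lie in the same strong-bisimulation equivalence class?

Answer: NOT BISIMILAR

Working:
Refine partition for ~:
  P[0] = {{0,1,2,3,4,5,6}}
  P[1] = {{0},{1},{2,4,6},{3},{5}}
  P[2] = {{0},{1},{2},{3},{4},{5},{6}}
Fixed point at round 3; 7 class(es).
[5]={5}  [6]={6}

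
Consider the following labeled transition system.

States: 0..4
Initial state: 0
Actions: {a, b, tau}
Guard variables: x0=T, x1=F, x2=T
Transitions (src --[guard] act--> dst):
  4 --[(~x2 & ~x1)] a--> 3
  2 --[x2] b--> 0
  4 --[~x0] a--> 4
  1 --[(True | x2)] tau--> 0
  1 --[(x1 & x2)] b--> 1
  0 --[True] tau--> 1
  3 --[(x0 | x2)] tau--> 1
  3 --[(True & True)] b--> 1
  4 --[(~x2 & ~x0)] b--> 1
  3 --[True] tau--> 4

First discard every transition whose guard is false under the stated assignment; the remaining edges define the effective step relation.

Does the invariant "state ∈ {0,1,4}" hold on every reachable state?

Answer: INVARIANT HOLDS

Trace:
Allowed set {0,1,4}
Reachable = {0,1}
  0: safe
  1: safe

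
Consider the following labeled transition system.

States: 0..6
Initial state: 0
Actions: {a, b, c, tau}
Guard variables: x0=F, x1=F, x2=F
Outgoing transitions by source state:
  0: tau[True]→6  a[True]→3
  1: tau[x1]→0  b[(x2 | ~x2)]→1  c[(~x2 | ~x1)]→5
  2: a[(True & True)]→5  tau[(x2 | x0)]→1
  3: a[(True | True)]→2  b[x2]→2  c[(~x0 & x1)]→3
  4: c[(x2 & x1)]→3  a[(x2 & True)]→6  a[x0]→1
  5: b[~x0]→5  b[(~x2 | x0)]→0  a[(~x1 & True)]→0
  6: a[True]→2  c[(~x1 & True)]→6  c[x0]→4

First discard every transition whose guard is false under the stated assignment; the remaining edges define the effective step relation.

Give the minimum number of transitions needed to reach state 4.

Answer: UNREACHABLE

Analysis:
Layered search for 4:
  L0 = {0}
  L1 = {3,6}
  L2 = {2}
  L3 = {5}
4 never appears.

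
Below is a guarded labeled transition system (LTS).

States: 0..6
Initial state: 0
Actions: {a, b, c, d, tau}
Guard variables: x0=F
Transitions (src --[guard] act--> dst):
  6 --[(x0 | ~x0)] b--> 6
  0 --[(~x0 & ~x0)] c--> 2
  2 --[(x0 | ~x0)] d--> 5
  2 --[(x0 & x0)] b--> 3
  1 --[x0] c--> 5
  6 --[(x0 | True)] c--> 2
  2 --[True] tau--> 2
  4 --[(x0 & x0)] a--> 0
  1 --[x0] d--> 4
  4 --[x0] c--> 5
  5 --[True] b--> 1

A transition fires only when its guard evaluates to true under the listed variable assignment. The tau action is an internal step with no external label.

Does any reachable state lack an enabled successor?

Reach set: {0,1,2,5}
  0: c→2  [deg 1]
  1: ∅  [STUCK]
  2: d→5  tau→2  [deg 2]
  5: b→1  [deg 1]
Path to 1: c·d·b

Answer: DEADLOCK at state 1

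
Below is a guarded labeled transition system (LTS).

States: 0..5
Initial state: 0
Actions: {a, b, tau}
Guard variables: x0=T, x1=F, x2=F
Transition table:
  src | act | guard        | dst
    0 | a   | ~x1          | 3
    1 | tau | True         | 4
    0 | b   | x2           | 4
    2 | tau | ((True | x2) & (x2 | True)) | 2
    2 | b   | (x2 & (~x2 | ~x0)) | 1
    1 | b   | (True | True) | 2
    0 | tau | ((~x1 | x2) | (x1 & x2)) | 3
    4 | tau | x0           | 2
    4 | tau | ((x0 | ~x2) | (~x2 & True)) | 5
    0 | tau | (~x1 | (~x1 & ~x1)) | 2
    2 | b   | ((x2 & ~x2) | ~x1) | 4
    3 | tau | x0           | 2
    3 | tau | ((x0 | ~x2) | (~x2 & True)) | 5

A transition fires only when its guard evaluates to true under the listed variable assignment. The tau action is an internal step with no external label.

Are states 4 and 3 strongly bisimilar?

Answer: BISIMILAR

Working:
Compute ~ classes (split until stable):
  P[0] = {{0,1,2,3,4,5}}
  P[1] = {{0},{1,2},{3,4},{5}}
  P[2] = {{0},{1},{2},{3,4},{5}}
stable after 3 split(s): 5 block(s)
[4]={3,4}  [3]={3,4}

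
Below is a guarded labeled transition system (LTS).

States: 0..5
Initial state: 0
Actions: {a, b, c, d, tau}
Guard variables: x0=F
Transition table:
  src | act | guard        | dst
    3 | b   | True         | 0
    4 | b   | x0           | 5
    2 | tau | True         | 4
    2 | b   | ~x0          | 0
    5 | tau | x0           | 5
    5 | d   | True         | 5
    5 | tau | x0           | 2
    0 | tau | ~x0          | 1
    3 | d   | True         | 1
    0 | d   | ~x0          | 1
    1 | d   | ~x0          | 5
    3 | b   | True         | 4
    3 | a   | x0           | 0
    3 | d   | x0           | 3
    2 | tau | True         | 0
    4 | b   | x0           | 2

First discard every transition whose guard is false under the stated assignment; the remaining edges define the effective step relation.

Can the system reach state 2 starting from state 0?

10 transition(s) survive guard evaluation.
Layer 0: {0}
Layer 1: {1}  cumulative {0,1}
Layer 2: {5}  cumulative {0,1,5}
R = {0,1,5}

Answer: UNREACHABLE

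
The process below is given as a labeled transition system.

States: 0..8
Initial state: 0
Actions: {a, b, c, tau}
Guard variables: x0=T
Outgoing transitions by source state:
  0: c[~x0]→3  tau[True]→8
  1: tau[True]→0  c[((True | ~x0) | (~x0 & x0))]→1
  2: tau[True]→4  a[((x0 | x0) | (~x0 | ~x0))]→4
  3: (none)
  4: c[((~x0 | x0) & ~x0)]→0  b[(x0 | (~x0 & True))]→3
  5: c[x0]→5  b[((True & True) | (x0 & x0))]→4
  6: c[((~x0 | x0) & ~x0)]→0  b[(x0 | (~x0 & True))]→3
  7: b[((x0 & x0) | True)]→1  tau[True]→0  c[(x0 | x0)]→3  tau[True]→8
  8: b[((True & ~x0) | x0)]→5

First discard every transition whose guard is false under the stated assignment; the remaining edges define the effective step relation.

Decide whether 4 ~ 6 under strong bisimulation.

Bisimulation quotient by refinement:
  round 0: {{0,1,2,3,4,5,6,7,8}}
  round 1: {{0},{1},{2},{3},{4,6,8},{5},{7}}
  round 2: {{0},{1},{2},{3},{4,6},{5},{7},{8}}
stable after 3 split(s): 8 block(s)
4∈{4,6}, 6∈{4,6}

Answer: BISIMILAR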